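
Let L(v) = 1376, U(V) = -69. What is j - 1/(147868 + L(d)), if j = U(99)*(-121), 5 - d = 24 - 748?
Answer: 1246038155/149244 ≈ 8349.0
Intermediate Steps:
d = 729 (d = 5 - (24 - 748) = 5 - 1*(-724) = 5 + 724 = 729)
j = 8349 (j = -69*(-121) = 8349)
j - 1/(147868 + L(d)) = 8349 - 1/(147868 + 1376) = 8349 - 1/149244 = 1246038155/149244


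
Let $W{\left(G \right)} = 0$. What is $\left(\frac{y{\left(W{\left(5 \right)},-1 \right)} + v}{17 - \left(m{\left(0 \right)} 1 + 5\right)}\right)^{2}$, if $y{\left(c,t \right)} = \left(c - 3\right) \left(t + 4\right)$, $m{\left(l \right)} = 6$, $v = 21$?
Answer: $4$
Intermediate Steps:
$y{\left(c,t \right)} = \left(-3 + c\right) \left(4 + t\right)$
$\left(\frac{y{\left(W{\left(5 \right)},-1 \right)} + v}{17 - \left(m{\left(0 \right)} 1 + 5\right)}\right)^{2} = \left(\frac{\left(-12 - -3 + 4 \cdot 0 + 0 \left(-1\right)\right) + 21}{17 - \left(6 \cdot 1 + 5\right)}\right)^{2} = \left(\frac{\left(-12 + 3 + 0 + 0\right) + 21}{17 - \left(6 + 5\right)}\right)^{2} = \left(\frac{-9 + 21}{17 - 11}\right)^{2} = \left(\frac{12}{17 - 11}\right)^{2} = \left(\frac{12}{6}\right)^{2} = \left(12 \cdot \frac{1}{6}\right)^{2} = 2^{2} = 4$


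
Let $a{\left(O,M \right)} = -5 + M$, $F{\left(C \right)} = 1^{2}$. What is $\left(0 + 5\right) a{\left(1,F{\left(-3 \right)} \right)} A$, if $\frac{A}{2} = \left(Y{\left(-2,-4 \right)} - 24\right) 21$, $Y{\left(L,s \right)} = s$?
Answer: $23520$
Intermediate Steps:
$F{\left(C \right)} = 1$
$A = -1176$ ($A = 2 \left(-4 - 24\right) 21 = 2 \left(\left(-28\right) 21\right) = 2 \left(-588\right) = -1176$)
$\left(0 + 5\right) a{\left(1,F{\left(-3 \right)} \right)} A = \left(0 + 5\right) \left(-5 + 1\right) \left(-1176\right) = 5 \left(-4\right) \left(-1176\right) = \left(-20\right) \left(-1176\right) = 23520$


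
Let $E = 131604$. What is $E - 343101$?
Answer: $-211497$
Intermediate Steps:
$E - 343101 = 131604 - 343101 = -211497$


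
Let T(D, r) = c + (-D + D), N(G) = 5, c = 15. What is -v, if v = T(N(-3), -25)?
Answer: -15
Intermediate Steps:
T(D, r) = 15 (T(D, r) = 15 + (-D + D) = 15 + 0 = 15)
v = 15
-v = -1*15 = -15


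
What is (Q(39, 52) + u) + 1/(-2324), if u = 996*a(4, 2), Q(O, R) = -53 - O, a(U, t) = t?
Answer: 4415599/2324 ≈ 1900.0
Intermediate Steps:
u = 1992 (u = 996*2 = 1992)
(Q(39, 52) + u) + 1/(-2324) = ((-53 - 1*39) + 1992) + 1/(-2324) = ((-53 - 39) + 1992) - 1/2324 = (-92 + 1992) - 1/2324 = 1900 - 1/2324 = 4415599/2324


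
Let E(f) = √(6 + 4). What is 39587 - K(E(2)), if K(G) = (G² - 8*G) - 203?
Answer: 39780 + 8*√10 ≈ 39805.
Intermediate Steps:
E(f) = √10
K(G) = -203 + G² - 8*G
39587 - K(E(2)) = 39587 - (-203 + (√10)² - 8*√10) = 39587 - (-203 + 10 - 8*√10) = 39587 - (-193 - 8*√10) = 39587 + (193 + 8*√10) = 39780 + 8*√10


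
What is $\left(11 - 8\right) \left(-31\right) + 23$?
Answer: $-70$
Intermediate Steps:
$\left(11 - 8\right) \left(-31\right) + 23 = 3 \left(-31\right) + 23 = -93 + 23 = -70$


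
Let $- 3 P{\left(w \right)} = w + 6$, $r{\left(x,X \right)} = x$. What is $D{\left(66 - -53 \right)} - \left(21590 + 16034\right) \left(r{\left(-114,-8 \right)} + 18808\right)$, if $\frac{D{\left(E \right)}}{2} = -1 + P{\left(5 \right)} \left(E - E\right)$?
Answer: $-703343058$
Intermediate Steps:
$P{\left(w \right)} = -2 - \frac{w}{3}$ ($P{\left(w \right)} = - \frac{w + 6}{3} = - \frac{6 + w}{3} = -2 - \frac{w}{3}$)
$D{\left(E \right)} = -2$ ($D{\left(E \right)} = 2 \left(-1 + \left(-2 - \frac{5}{3}\right) \left(E - E\right)\right) = 2 \left(-1 + \left(-2 - \frac{5}{3}\right) 0\right) = 2 \left(-1 - 0\right) = 2 \left(-1 + 0\right) = 2 \left(-1\right) = -2$)
$D{\left(66 - -53 \right)} - \left(21590 + 16034\right) \left(r{\left(-114,-8 \right)} + 18808\right) = -2 - \left(21590 + 16034\right) \left(-114 + 18808\right) = -2 - 37624 \cdot 18694 = -2 - 703343056 = -703343058$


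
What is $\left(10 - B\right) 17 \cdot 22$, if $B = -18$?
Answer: $10472$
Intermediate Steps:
$\left(10 - B\right) 17 \cdot 22 = \left(10 - -18\right) 17 \cdot 22 = \left(10 + 18\right) 17 \cdot 22 = 28 \cdot 17 \cdot 22 = 476 \cdot 22 = 10472$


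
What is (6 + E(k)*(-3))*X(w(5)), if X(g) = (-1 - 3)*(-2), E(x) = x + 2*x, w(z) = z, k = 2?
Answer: -96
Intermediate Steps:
E(x) = 3*x
X(g) = 8 (X(g) = -4*(-2) = 8)
(6 + E(k)*(-3))*X(w(5)) = (6 + (3*2)*(-3))*8 = (6 + 6*(-3))*8 = (6 - 18)*8 = -12*8 = -96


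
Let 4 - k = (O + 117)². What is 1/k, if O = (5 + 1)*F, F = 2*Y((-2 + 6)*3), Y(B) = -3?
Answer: -1/6557 ≈ -0.00015251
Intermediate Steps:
F = -6 (F = 2*(-3) = -6)
O = -36 (O = (5 + 1)*(-6) = 6*(-6) = -36)
k = -6557 (k = 4 - (-36 + 117)² = 4 - 1*81² = 4 - 1*6561 = 4 - 6561 = -6557)
1/k = 1/(-6557) = -1/6557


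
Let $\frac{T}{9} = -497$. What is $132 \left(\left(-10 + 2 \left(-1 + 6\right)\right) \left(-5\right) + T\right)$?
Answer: $-590436$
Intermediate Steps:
$T = -4473$ ($T = 9 \left(-497\right) = -4473$)
$132 \left(\left(-10 + 2 \left(-1 + 6\right)\right) \left(-5\right) + T\right) = 132 \left(\left(-10 + 2 \left(-1 + 6\right)\right) \left(-5\right) - 4473\right) = 132 \left(\left(-10 + 2 \cdot 5\right) \left(-5\right) - 4473\right) = 132 \left(\left(-10 + 10\right) \left(-5\right) - 4473\right) = 132 \left(0 \left(-5\right) - 4473\right) = 132 \left(0 - 4473\right) = 132 \left(-4473\right) = -590436$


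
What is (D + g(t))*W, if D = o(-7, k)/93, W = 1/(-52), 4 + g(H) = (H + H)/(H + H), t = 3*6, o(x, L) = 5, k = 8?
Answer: 137/2418 ≈ 0.056658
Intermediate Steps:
t = 18
g(H) = -3 (g(H) = -4 + (H + H)/(H + H) = -4 + (2*H)/((2*H)) = -4 + (2*H)*(1/(2*H)) = -4 + 1 = -3)
W = -1/52 ≈ -0.019231
D = 5/93 ≈ 0.053763
(D + g(t))*W = (5/93 - 3)*(-1/52) = -274/93*(-1/52) = 137/2418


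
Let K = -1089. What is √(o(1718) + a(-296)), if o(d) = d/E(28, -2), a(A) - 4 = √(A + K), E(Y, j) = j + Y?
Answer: √(11843 + 169*I*√1385)/13 ≈ 8.6436 + 2.1528*I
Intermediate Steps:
E(Y, j) = Y + j
a(A) = 4 + √(-1089 + A) (a(A) = 4 + √(A - 1089) = 4 + √(-1089 + A))
o(d) = d/26 (o(d) = d/(28 - 2) = d/26)
√(o(1718) + a(-296)) = √((1/26)*1718 + (4 + √(-1089 - 296))) = √(859/13 + (4 + √(-1385))) = √(859/13 + (4 + I*√1385)) = √(911/13 + I*√1385)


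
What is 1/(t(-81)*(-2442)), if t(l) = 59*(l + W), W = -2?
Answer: 1/11958474 ≈ 8.3623e-8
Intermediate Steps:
t(l) = -118 + 59*l (t(l) = 59*(l - 2) = 59*(-2 + l) = -118 + 59*l)
1/(t(-81)*(-2442)) = 1/((-118 + 59*(-81))*(-2442)) = -1/2442/(-118 - 4779) = -1/2442/(-4897) = -1/4897*(-1/2442) = 1/11958474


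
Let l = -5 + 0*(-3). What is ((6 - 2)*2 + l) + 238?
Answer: 241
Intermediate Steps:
l = -5 (l = -5 + 0 = -5)
((6 - 2)*2 + l) + 238 = ((6 - 2)*2 - 5) + 238 = (4*2 - 5) + 238 = (8 - 5) + 238 = 3 + 238 = 241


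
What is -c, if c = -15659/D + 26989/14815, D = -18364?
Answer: -727614081/272062660 ≈ -2.6744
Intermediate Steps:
c = 727614081/272062660 (c = -15659/(-18364) + 26989/14815 = -15659*(-1/18364) + 26989*(1/14815) = 15659/18364 + 26989/14815 = 727614081/272062660 ≈ 2.6744)
-c = -1*727614081/272062660 = -727614081/272062660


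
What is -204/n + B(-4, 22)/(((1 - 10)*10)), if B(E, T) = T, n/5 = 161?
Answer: -3607/7245 ≈ -0.49786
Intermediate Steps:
n = 805 (n = 5*161 = 805)
-204/n + B(-4, 22)/(((1 - 10)*10)) = -204/805 + 22/(((1 - 10)*10)) = -204*1/805 + 22/((-9*10)) = -204/805 + 22/(-90) = -204/805 + 22*(-1/90) = -204/805 - 11/45 = -3607/7245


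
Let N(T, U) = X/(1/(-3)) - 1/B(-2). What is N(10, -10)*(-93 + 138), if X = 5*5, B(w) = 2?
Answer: -6795/2 ≈ -3397.5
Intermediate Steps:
X = 25
N(T, U) = -151/2 (N(T, U) = 25/(1/(-3)) - 1/2 = 25/(-1/3) - 1*1/2 = 25*(-3) - 1/2 = -75 - 1/2 = -151/2)
N(10, -10)*(-93 + 138) = -151*(-93 + 138)/2 = -151/2*45 = -6795/2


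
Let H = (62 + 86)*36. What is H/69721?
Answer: 5328/69721 ≈ 0.076419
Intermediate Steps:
H = 5328 (H = 148*36 = 5328)
H/69721 = 5328/69721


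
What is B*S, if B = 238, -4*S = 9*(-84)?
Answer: 44982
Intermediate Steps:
S = 189 (S = -9*(-84)/4 = -¼*(-756) = 189)
B*S = 238*189 = 44982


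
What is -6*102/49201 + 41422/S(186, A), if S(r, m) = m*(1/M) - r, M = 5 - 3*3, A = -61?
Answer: -8152433284/33604283 ≈ -242.60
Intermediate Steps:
M = -4 (M = 5 - 9 = -4)
S(r, m) = -r - m/4 (S(r, m) = m*(1/(-4)) - r = m*(1*(-¼)) - r = m*(-¼) - r = -m/4 - r = -r - m/4)
-6*102/49201 + 41422/S(186, A) = -6*102/49201 + 41422/(-1*186 - ¼*(-61)) = -612*1/49201 + 41422/(-186 + 61/4) = -612/49201 + 41422/(-683/4) = -612/49201 + 41422*(-4/683) = -612/49201 - 165688/683 = -8152433284/33604283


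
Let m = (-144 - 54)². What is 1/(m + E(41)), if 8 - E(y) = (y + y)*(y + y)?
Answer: 1/32488 ≈ 3.0781e-5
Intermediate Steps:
m = 39204 (m = (-198)² = 39204)
E(y) = 8 - 4*y² (E(y) = 8 - (y + y)*(y + y) = 8 - 2*y*2*y = 8 - 4*y²)
1/(m + E(41)) = 1/(39204 + (8 - 4*41²)) = 1/(39204 + (8 - 4*1681)) = 1/(39204 + (8 - 6724)) = 1/(39204 - 6716) = 1/32488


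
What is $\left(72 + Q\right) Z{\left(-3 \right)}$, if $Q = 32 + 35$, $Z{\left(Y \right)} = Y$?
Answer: $-417$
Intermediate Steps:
$Q = 67$
$\left(72 + Q\right) Z{\left(-3 \right)} = \left(72 + 67\right) \left(-3\right) = 139 \left(-3\right) = -417$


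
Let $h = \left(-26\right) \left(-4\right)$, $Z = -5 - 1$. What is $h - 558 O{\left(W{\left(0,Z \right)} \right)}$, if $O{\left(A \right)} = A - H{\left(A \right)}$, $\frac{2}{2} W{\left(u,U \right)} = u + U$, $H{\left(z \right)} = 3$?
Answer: $5126$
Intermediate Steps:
$Z = -6$ ($Z = -5 - 1 = -6$)
$W{\left(u,U \right)} = U + u$ ($W{\left(u,U \right)} = u + U = U + u$)
$O{\left(A \right)} = -3 + A$ ($O{\left(A \right)} = A - 3 = -3 + A$)
$h = 104$
$h - 558 O{\left(W{\left(0,Z \right)} \right)} = 104 - 558 \left(-3 + \left(-6 + 0\right)\right) = 104 - 558 \left(-3 - 6\right) = 104 - -5022 = 104 + 5022 = 5126$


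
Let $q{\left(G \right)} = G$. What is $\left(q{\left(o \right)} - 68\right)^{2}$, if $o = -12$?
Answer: $6400$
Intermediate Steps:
$\left(q{\left(o \right)} - 68\right)^{2} = \left(-12 - 68\right)^{2} = \left(-80\right)^{2} = 6400$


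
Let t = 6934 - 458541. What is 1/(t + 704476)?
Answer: 1/252869 ≈ 3.9546e-6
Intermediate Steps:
t = -451607
1/(t + 704476) = 1/(-451607 + 704476) = 1/252869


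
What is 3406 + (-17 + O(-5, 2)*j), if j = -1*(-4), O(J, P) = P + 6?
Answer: 3421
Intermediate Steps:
O(J, P) = 6 + P
j = 4
3406 + (-17 + O(-5, 2)*j) = 3406 + (-17 + (6 + 2)*4) = 3406 + (-17 + 8*4) = 3406 + (-17 + 32) = 3406 + 15 = 3421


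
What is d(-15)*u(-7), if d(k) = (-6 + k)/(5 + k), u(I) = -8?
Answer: -84/5 ≈ -16.800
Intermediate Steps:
d(k) = (-6 + k)/(5 + k)
d(-15)*u(-7) = ((-6 - 15)/(5 - 15))*(-8) = (-21/(-10))*(-8) = -⅒*(-21)*(-8) = (21/10)*(-8) = -84/5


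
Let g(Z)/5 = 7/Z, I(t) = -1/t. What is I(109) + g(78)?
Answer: 3737/8502 ≈ 0.43954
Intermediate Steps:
g(Z) = 35/Z (g(Z) = 5*(7/Z) = 35/Z)
I(109) + g(78) = -1/109 + 35/78 = 3737/8502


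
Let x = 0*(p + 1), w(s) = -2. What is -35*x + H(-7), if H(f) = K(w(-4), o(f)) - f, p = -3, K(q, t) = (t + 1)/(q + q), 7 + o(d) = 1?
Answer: 33/4 ≈ 8.2500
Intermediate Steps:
o(d) = -6 (o(d) = -7 + 1 = -6)
K(q, t) = (1 + t)/(2*q) (K(q, t) = (1 + t)/((2*q)) = (1 + t)*(1/(2*q)) = (1 + t)/(2*q))
x = 0 (x = 0*(-3 + 1) = 0*(-2) = 0)
H(f) = 5/4 - f (H(f) = (½)*(1 - 6)/(-2) - f = (½)*(-½)*(-5) - f = 5/4 - f)
-35*x + H(-7) = -35*0 + (5/4 - 1*(-7)) = 0 + (5/4 + 7) = 0 + 33/4 = 33/4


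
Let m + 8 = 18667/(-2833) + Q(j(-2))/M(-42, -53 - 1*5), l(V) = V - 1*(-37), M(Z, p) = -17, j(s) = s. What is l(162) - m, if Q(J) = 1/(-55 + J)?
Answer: 586337129/2745177 ≈ 213.59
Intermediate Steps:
l(V) = 37 + V (l(V) = V + 37 = 37 + V)
m = -40046906/2745177 (m = -8 + (18667/(-2833) + 1/(-55 - 2*(-17))) = -8 + (18667*(-1/2833) - 1/17/(-57)) = -8 + (-18667/2833 - 1/57*(-1/17)) = -8 + (-18667/2833 + 1/969) = -8 - 18085490/2745177 = -40046906/2745177 ≈ -14.588)
l(162) - m = (37 + 162) - 1*(-40046906/2745177) = 199 + 40046906/2745177 = 586337129/2745177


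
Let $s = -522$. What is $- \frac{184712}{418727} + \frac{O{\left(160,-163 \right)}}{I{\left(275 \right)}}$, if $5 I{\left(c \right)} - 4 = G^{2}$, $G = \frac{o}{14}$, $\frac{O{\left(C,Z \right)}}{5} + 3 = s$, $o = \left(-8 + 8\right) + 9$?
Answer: $- \frac{215466996676}{72439771} \approx -2974.4$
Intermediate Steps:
$o = 9$ ($o = 0 + 9 = 9$)
$O{\left(C,Z \right)} = -2625$ ($O{\left(C,Z \right)} = -15 + 5 \left(-522\right) = -15 - 2610 = -2625$)
$G = \frac{9}{14} \approx 0.64286$
$I{\left(c \right)} = \frac{173}{196}$ ($I{\left(c \right)} = \frac{4}{5} + \frac{\left(\frac{9}{14}\right)^{2}}{5} = \frac{4}{5} + \frac{1}{5} \cdot \frac{81}{196} = \frac{4}{5} + \frac{81}{980} = \frac{173}{196}$)
$- \frac{184712}{418727} + \frac{O{\left(160,-163 \right)}}{I{\left(275 \right)}} = - \frac{184712}{418727} - \frac{2625}{\frac{173}{196}} = \left(-184712\right) \frac{1}{418727} - \frac{514500}{173} = - \frac{184712}{418727} - \frac{514500}{173} = - \frac{215466996676}{72439771}$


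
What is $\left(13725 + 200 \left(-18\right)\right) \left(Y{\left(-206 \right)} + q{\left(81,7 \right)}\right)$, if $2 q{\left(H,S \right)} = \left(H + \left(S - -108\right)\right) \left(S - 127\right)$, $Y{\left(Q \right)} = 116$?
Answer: $-117895500$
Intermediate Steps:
$q{\left(H,S \right)} = \frac{\left(-127 + S\right) \left(108 + H + S\right)}{2}$ ($q{\left(H,S \right)} = \frac{\left(H + \left(S - -108\right)\right) \left(S - 127\right)}{2} = \frac{\left(H + \left(S + 108\right)\right) \left(-127 + S\right)}{2} = \frac{\left(H + \left(108 + S\right)\right) \left(-127 + S\right)}{2} = \frac{\left(108 + H + S\right) \left(-127 + S\right)}{2} = \frac{\left(-127 + S\right) \left(108 + H + S\right)}{2}$)
$\left(13725 + 200 \left(-18\right)\right) \left(Y{\left(-206 \right)} + q{\left(81,7 \right)}\right) = \left(13725 + 200 \left(-18\right)\right) \left(116 - \left(12068 - \frac{567}{2} - \frac{49}{2}\right)\right) = \left(13725 - 3600\right) \left(116 - 11760\right) = 10125 \left(116 - 11760\right) = 10125 \left(-11644\right) = -117895500$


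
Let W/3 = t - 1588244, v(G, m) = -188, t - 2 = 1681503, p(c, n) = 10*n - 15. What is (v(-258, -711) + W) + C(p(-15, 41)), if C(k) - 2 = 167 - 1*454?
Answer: 279310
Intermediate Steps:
p(c, n) = -15 + 10*n
t = 1681505 (t = 2 + 1681503 = 1681505)
C(k) = -285 (C(k) = 2 + (167 - 1*454) = 2 + (167 - 454) = 2 - 287 = -285)
W = 279783 (W = 3*(1681505 - 1588244) = 3*93261 = 279783)
(v(-258, -711) + W) + C(p(-15, 41)) = (-188 + 279783) - 285 = 279595 - 285 = 279310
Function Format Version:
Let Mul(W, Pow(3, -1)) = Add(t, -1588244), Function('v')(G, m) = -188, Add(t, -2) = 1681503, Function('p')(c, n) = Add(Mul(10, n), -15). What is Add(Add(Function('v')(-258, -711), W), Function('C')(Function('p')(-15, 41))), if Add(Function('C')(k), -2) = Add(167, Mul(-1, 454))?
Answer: 279310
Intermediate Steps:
Function('p')(c, n) = Add(-15, Mul(10, n))
t = 1681505 (t = Add(2, 1681503) = 1681505)
Function('C')(k) = -285 (Function('C')(k) = Add(2, Add(167, Mul(-1, 454))) = Add(2, Add(167, -454)) = Add(2, -287) = -285)
W = 279783 (W = Mul(3, Add(1681505, -1588244)) = Mul(3, 93261) = 279783)
Add(Add(Function('v')(-258, -711), W), Function('C')(Function('p')(-15, 41))) = Add(Add(-188, 279783), -285) = Add(279595, -285) = 279310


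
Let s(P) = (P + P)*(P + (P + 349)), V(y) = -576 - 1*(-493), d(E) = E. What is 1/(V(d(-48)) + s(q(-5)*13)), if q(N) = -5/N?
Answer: 1/9667 ≈ 0.00010344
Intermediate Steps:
V(y) = -83 (V(y) = -576 + 493 = -83)
s(P) = 2*P*(349 + 2*P) (s(P) = (2*P)*(P + (349 + P)) = (2*P)*(349 + 2*P) = 2*P*(349 + 2*P))
1/(V(d(-48)) + s(q(-5)*13)) = 1/(-83 + 2*(-5/(-5)*13)*(349 + 2*(-5/(-5)*13))) = 1/(-83 + 2*(-5*(-1/5)*13)*(349 + 2*(-5*(-1/5)*13))) = 1/(-83 + 2*(1*13)*(349 + 2*(1*13))) = 1/(-83 + 2*13*(349 + 2*13)) = 1/(-83 + 2*13*(349 + 26)) = 1/(-83 + 2*13*375) = 1/(-83 + 9750) = 1/9667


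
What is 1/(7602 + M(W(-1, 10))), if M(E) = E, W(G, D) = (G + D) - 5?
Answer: 1/7606 ≈ 0.00013148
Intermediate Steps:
W(G, D) = -5 + D + G (W(G, D) = (D + G) - 5 = -5 + D + G)
1/(7602 + M(W(-1, 10))) = 1/(7602 + (-5 + 10 - 1)) = 1/(7602 + 4) = 1/7606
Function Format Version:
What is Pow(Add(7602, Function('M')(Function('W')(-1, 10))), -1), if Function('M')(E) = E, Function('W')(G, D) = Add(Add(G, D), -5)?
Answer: Rational(1, 7606) ≈ 0.00013148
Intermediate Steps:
Function('W')(G, D) = Add(-5, D, G) (Function('W')(G, D) = Add(Add(D, G), -5) = Add(-5, D, G))
Pow(Add(7602, Function('M')(Function('W')(-1, 10))), -1) = Pow(Add(7602, Add(-5, 10, -1)), -1) = Pow(Add(7602, 4), -1) = Pow(7606, -1) = Rational(1, 7606)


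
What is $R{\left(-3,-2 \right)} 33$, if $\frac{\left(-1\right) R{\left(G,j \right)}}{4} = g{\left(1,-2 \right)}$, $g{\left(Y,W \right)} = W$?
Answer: $264$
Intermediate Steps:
$R{\left(G,j \right)} = 8$ ($R{\left(G,j \right)} = \left(-4\right) \left(-2\right) = 8$)
$R{\left(-3,-2 \right)} 33 = 8 \cdot 33 = 264$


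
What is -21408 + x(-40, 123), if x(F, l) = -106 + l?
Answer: -21391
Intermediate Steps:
-21408 + x(-40, 123) = -21408 + (-106 + 123) = -21408 + 17 = -21391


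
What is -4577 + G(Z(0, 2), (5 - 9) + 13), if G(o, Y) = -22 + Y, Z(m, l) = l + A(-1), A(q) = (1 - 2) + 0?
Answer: -4590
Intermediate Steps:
A(q) = -1 (A(q) = -1 + 0 = -1)
Z(m, l) = -1 + l (Z(m, l) = l - 1 = -1 + l)
-4577 + G(Z(0, 2), (5 - 9) + 13) = -4577 + (-22 + ((5 - 9) + 13)) = -4577 + (-22 + (-4 + 13)) = -4577 + (-22 + 9) = -4577 - 13 = -4590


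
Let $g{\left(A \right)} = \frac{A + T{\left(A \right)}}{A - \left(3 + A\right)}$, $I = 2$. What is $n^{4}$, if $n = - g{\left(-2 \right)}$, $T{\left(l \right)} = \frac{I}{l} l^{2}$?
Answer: $16$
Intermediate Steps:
$T{\left(l \right)} = 2 l$ ($T{\left(l \right)} = \frac{2}{l} l^{2} = 2 l$)
$g{\left(A \right)} = - A$ ($g{\left(A \right)} = \frac{A + 2 A}{A - \left(3 + A\right)} = \frac{3 A}{-3} = 3 A \left(- \frac{1}{3}\right) = - A$)
$n = -2$ ($n = - \left(-1\right) \left(-2\right) = \left(-1\right) 2 = -2$)
$n^{4} = \left(-2\right)^{4} = 16$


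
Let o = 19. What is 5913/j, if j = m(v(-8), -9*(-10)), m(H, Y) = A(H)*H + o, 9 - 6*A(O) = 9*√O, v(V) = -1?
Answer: 206955/617 - 17739*I/617 ≈ 335.42 - 28.75*I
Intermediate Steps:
A(O) = 3/2 - 3*√O/2
m(H, Y) = 19 + H*(3/2 - 3*√H/2) (m(H, Y) = (3/2 - 3*√H/2)*H + 19 = H*(3/2 - 3*√H/2) + 19 = 19 + H*(3/2 - 3*√H/2))
j = 35/2 + 3*I/2 (j = 19 - 3/2*(-1)*(-1 + √(-1)) = 19 - 3/2*(-1)*(-1 + I) = 19 + (-3/2 + 3*I/2) = 35/2 + 3*I/2 ≈ 17.5 + 1.5*I)
5913/j = 5913/(35/2 + 3*I/2) = 5913*(2*(35/2 - 3*I/2)/617) = 11826*(35/2 - 3*I/2)/617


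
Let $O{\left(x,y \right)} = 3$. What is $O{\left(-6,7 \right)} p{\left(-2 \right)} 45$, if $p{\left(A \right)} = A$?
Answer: $-270$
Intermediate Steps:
$O{\left(-6,7 \right)} p{\left(-2 \right)} 45 = 3 \left(-2\right) 45 = \left(-6\right) 45 = -270$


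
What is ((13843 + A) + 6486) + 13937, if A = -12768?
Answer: 21498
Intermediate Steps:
((13843 + A) + 6486) + 13937 = ((13843 - 12768) + 6486) + 13937 = (1075 + 6486) + 13937 = 7561 + 13937 = 21498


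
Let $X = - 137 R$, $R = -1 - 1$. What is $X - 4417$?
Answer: $-4143$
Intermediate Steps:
$R = -2$ ($R = -1 - 1 = -2$)
$X = 274$ ($X = \left(-137\right) \left(-2\right) = 274$)
$X - 4417 = 274 - 4417 = -4143$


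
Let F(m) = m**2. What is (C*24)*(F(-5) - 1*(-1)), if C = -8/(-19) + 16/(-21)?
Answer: -28288/133 ≈ -212.69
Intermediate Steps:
C = -136/399 (C = -8*(-1/19) + 16*(-1/21) = 8/19 - 16/21 = -136/399 ≈ -0.34085)
(C*24)*(F(-5) - 1*(-1)) = (-136/399*24)*((-5)**2 - 1*(-1)) = -1088*(25 + 1)/133 = -1088/133*26 = -28288/133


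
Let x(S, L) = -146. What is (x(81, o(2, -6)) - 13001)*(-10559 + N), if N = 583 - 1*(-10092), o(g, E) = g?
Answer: -1525052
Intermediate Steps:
N = 10675 (N = 583 + 10092 = 10675)
(x(81, o(2, -6)) - 13001)*(-10559 + N) = (-146 - 13001)*(-10559 + 10675) = -13147*116 = -1525052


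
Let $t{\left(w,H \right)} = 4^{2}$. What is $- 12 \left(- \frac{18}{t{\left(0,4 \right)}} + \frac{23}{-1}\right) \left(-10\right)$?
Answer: $-2895$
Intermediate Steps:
$t{\left(w,H \right)} = 16$
$- 12 \left(- \frac{18}{t{\left(0,4 \right)}} + \frac{23}{-1}\right) \left(-10\right) = - 12 \left(- \frac{18}{16} + \frac{23}{-1}\right) \left(-10\right) = - 12 \left(\left(-18\right) \frac{1}{16} + 23 \left(-1\right)\right) \left(-10\right) = - 12 \left(- \frac{9}{8} - 23\right) \left(-10\right) = \left(-12\right) \left(- \frac{193}{8}\right) \left(-10\right) = \frac{579}{2} \left(-10\right) = -2895$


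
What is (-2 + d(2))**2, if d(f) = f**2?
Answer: 4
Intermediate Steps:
(-2 + d(2))**2 = (-2 + 2**2)**2 = (-2 + 4)**2 = 2**2 = 4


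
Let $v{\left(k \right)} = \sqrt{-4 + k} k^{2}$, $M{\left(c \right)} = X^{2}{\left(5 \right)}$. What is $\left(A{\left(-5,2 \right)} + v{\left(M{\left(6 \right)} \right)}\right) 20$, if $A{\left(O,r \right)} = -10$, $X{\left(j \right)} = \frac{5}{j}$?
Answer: $-200 + 20 i \sqrt{3} \approx -200.0 + 34.641 i$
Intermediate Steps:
$M{\left(c \right)} = 1$ ($M{\left(c \right)} = \left(\frac{5}{5}\right)^{2} = \left(5 \cdot \frac{1}{5}\right)^{2} = 1^{2} = 1$)
$v{\left(k \right)} = k^{2} \sqrt{-4 + k}$
$\left(A{\left(-5,2 \right)} + v{\left(M{\left(6 \right)} \right)}\right) 20 = \left(-10 + 1^{2} \sqrt{-4 + 1}\right) 20 = \left(-10 + 1 \sqrt{-3}\right) 20 = \left(-10 + 1 i \sqrt{3}\right) 20 = \left(-10 + i \sqrt{3}\right) 20 = -200 + 20 i \sqrt{3}$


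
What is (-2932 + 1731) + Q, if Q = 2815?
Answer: 1614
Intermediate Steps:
(-2932 + 1731) + Q = (-2932 + 1731) + 2815 = -1201 + 2815 = 1614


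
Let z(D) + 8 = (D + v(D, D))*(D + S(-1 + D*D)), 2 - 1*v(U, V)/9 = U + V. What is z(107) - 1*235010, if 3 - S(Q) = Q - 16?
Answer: 20155904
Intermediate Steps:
v(U, V) = 18 - 9*U - 9*V (v(U, V) = 18 - 9*(U + V) = 18 + (-9*U - 9*V) = 18 - 9*U - 9*V)
S(Q) = 19 - Q (S(Q) = 3 - (Q - 16) = 3 - (-16 + Q) = 3 + (16 - Q) = 19 - Q)
z(D) = -8 + (18 - 17*D)*(20 + D - D**2) (z(D) = -8 + (D + (18 - 9*D - 9*D))*(D + (19 - (-1 + D*D))) = -8 + (D + (18 - 18*D))*(D + (19 - (-1 + D**2))) = -8 + (18 - 17*D)*(D + (19 + (1 - D**2))) = -8 + (18 - 17*D)*(D + (20 - D**2)) = -8 + (18 - 17*D)*(20 + D - D**2))
z(107) - 1*235010 = (352 - 322*107 - 35*107**2 + 17*107**3) - 1*235010 = (352 - 34454 - 35*11449 + 17*1225043) - 235010 = (352 - 34454 - 400715 + 20825731) - 235010 = 20390914 - 235010 = 20155904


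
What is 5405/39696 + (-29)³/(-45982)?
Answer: 608339227/912650736 ≈ 0.66656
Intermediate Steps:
5405/39696 + (-29)³/(-45982) = 5405*(1/39696) - 24389*(-1/45982) = 5405/39696 + 24389/45982 = 608339227/912650736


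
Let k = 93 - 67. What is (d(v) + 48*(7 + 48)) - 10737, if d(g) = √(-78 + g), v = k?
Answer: -8097 + 2*I*√13 ≈ -8097.0 + 7.2111*I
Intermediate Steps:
k = 26
v = 26
(d(v) + 48*(7 + 48)) - 10737 = (√(-78 + 26) + 48*(7 + 48)) - 10737 = (√(-52) + 48*55) - 10737 = (2*I*√13 + 2640) - 10737 = (2640 + 2*I*√13) - 10737 = -8097 + 2*I*√13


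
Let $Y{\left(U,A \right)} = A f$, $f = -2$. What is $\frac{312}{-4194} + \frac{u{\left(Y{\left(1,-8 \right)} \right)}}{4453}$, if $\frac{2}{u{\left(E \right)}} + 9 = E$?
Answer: $- \frac{1619494}{21788529} \approx -0.074328$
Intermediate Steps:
$Y{\left(U,A \right)} = - 2 A$ ($Y{\left(U,A \right)} = A \left(-2\right) = - 2 A$)
$u{\left(E \right)} = \frac{2}{-9 + E}$
$\frac{312}{-4194} + \frac{u{\left(Y{\left(1,-8 \right)} \right)}}{4453} = \frac{312}{-4194} + \frac{2 \frac{1}{-9 - -16}}{4453} = 312 \left(- \frac{1}{4194}\right) + \frac{2}{-9 + 16} \cdot \frac{1}{4453} = - \frac{52}{699} + \frac{2}{7} \cdot \frac{1}{4453} = - \frac{52}{699} + \frac{2}{31171} = - \frac{1619494}{21788529}$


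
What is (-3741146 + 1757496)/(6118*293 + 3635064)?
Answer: -991825/2713819 ≈ -0.36547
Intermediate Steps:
(-3741146 + 1757496)/(6118*293 + 3635064) = -1983650/(1792574 + 3635064) = -1983650/5427638 = -1983650*1/5427638 = -991825/2713819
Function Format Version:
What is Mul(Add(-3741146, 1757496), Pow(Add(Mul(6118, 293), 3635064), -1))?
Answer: Rational(-991825, 2713819) ≈ -0.36547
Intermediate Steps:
Mul(Add(-3741146, 1757496), Pow(Add(Mul(6118, 293), 3635064), -1)) = Mul(-1983650, Pow(Add(1792574, 3635064), -1)) = Mul(-1983650, Pow(5427638, -1)) = Mul(-1983650, Rational(1, 5427638)) = Rational(-991825, 2713819)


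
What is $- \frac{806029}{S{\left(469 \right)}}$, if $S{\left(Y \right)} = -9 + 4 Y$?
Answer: $- \frac{806029}{1867} \approx -431.72$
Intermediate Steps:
$- \frac{806029}{S{\left(469 \right)}} = - \frac{806029}{-9 + 4 \cdot 469} = - \frac{806029}{-9 + 1876} = - \frac{806029}{1867}$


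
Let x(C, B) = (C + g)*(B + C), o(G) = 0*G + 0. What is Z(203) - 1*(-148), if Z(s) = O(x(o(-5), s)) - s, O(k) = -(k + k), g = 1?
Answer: -461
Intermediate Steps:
o(G) = 0 (o(G) = 0 + 0 = 0)
x(C, B) = (1 + C)*(B + C) (x(C, B) = (C + 1)*(B + C) = (1 + C)*(B + C))
O(k) = -2*k
Z(s) = -3*s (Z(s) = -2*(s + 0 + 0² + s*0) - s = -2*(s + 0 + 0 + 0) - s = -2*s - s = -3*s)
Z(203) - 1*(-148) = -3*203 - 1*(-148) = -609 + 148 = -461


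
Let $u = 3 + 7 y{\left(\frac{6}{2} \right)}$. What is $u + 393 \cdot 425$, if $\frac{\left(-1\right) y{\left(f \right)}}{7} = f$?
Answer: $166881$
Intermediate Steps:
$y{\left(f \right)} = - 7 f$
$u = -144$ ($u = 3 + 7 \left(- 7 \cdot \frac{6}{2}\right) = 3 + 7 \left(- 7 \cdot 6 \cdot \frac{1}{2}\right) = 3 + 7 \left(\left(-7\right) 3\right) = 3 + 7 \left(-21\right) = 3 - 147 = -144$)
$u + 393 \cdot 425 = -144 + 393 \cdot 425 = -144 + 167025 = 166881$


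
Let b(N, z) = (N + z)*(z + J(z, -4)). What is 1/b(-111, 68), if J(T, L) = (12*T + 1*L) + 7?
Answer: -1/38141 ≈ -2.6219e-5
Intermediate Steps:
J(T, L) = 7 + L + 12*T (J(T, L) = (12*T + L) + 7 = (L + 12*T) + 7 = 7 + L + 12*T)
b(N, z) = (3 + 13*z)*(N + z) (b(N, z) = (N + z)*(z + (7 - 4 + 12*z)) = (N + z)*(z + (3 + 12*z)) = (N + z)*(3 + 13*z) = (3 + 13*z)*(N + z))
1/b(-111, 68) = 1/(3*(-111) + 3*68 + 13*68² + 13*(-111)*68) = 1/(-333 + 204 + 13*4624 - 98124) = 1/(-333 + 204 + 60112 - 98124) = 1/(-38141) = -1/38141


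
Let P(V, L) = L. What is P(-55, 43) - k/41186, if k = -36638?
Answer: 903818/20593 ≈ 43.890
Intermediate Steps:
P(-55, 43) - k/41186 = 43 - (-36638)/41186 = 43 - 1*(-18319/20593) = 43 + 18319/20593 = 903818/20593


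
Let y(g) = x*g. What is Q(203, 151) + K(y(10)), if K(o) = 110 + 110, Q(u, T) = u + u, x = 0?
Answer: 626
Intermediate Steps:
Q(u, T) = 2*u
y(g) = 0 (y(g) = 0*g = 0)
K(o) = 220
Q(203, 151) + K(y(10)) = 2*203 + 220 = 406 + 220 = 626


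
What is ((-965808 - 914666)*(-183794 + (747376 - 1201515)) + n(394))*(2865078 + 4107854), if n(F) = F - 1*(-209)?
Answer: 8364843728635567540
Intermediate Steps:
n(F) = 209 + F (n(F) = F + 209 = 209 + F)
((-965808 - 914666)*(-183794 + (747376 - 1201515)) + n(394))*(2865078 + 4107854) = ((-965808 - 914666)*(-183794 + (747376 - 1201515)) + (209 + 394))*(2865078 + 4107854) = (-1880474*(-183794 - 454139) + 603)*6972932 = (-1880474*(-637933) + 603)*6972932 = (1199616420242 + 603)*6972932 = 1199616420845*6972932 = 8364843728635567540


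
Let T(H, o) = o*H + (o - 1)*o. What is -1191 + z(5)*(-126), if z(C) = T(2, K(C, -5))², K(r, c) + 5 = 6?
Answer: -1695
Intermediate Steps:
K(r, c) = 1 (K(r, c) = -5 + 6 = 1)
T(H, o) = H*o + o*(-1 + o) (T(H, o) = H*o + (-1 + o)*o = H*o + o*(-1 + o))
z(C) = 4 (z(C) = (1*(-1 + 2 + 1))² = (1*2)² = 2² = 4)
-1191 + z(5)*(-126) = -1191 + 4*(-126) = -1191 - 504 = -1695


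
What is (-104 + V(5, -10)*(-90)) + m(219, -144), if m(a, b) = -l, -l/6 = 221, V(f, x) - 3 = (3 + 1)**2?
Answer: -488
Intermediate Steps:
V(f, x) = 19 (V(f, x) = 3 + (3 + 1)**2 = 3 + 4**2 = 3 + 16 = 19)
l = -1326 (l = -6*221 = -1326)
m(a, b) = 1326 (m(a, b) = -1*(-1326) = 1326)
(-104 + V(5, -10)*(-90)) + m(219, -144) = (-104 + 19*(-90)) + 1326 = (-104 - 1710) + 1326 = -1814 + 1326 = -488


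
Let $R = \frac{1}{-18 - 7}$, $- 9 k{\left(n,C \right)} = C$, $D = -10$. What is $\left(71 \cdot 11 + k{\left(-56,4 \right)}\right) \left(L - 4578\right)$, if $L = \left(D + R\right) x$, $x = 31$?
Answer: $- \frac{34346911}{9} \approx -3.8163 \cdot 10^{6}$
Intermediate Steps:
$k{\left(n,C \right)} = - \frac{C}{9}$
$R = - \frac{1}{25}$ ($R = \frac{1}{-25} = - \frac{1}{25} \approx -0.04$)
$L = - \frac{7781}{25}$ ($L = \left(-10 - \frac{1}{25}\right) 31 = \left(- \frac{251}{25}\right) 31 = - \frac{7781}{25} \approx -311.24$)
$\left(71 \cdot 11 + k{\left(-56,4 \right)}\right) \left(L - 4578\right) = \left(71 \cdot 11 - \frac{4}{9}\right) \left(- \frac{7781}{25} - 4578\right) = \left(781 - \frac{4}{9}\right) \left(- \frac{122231}{25}\right) = \frac{7025}{9} \left(- \frac{122231}{25}\right) = - \frac{34346911}{9}$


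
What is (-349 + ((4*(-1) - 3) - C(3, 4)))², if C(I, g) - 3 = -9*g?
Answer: 104329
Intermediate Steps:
C(I, g) = 3 - 9*g
(-349 + ((4*(-1) - 3) - C(3, 4)))² = (-349 + ((4*(-1) - 3) - (3 - 9*4)))² = (-349 + ((-4 - 3) - (3 - 36)))² = (-349 + (-7 - 1*(-33)))² = (-349 + (-7 + 33))² = (-349 + 26)² = (-323)² = 104329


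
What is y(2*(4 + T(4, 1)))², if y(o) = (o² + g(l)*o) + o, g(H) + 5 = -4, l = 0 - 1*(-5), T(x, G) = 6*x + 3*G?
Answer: 11209104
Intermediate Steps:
T(x, G) = 3*G + 6*x
l = 5 (l = 0 + 5 = 5)
g(H) = -9 (g(H) = -5 - 4 = -9)
y(o) = o² - 8*o (y(o) = (o² - 9*o) + o = o² - 8*o)
y(2*(4 + T(4, 1)))² = ((2*(4 + (3*1 + 6*4)))*(-8 + 2*(4 + (3*1 + 6*4))))² = ((2*(4 + (3 + 24)))*(-8 + 2*(4 + (3 + 24))))² = ((2*(4 + 27))*(-8 + 2*(4 + 27)))² = ((2*31)*(-8 + 2*31))² = (62*(-8 + 62))² = (62*54)² = 3348² = 11209104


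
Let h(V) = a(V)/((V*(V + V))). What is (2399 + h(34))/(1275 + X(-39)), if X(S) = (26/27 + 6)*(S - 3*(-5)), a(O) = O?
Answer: 1468197/678028 ≈ 2.1654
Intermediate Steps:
X(S) = 940/9 + 188*S/27 (X(S) = (26*(1/27) + 6)*(S + 15) = (26/27 + 6)*(15 + S) = 188*(15 + S)/27 = 940/9 + 188*S/27)
h(V) = 1/(2*V) (h(V) = V/((V*(V + V))) = V/((V*(2*V))) = V/((2*V²)) = V*(1/(2*V²)) = 1/(2*V))
(2399 + h(34))/(1275 + X(-39)) = (2399 + (½)/34)/(1275 + (940/9 + (188/27)*(-39))) = (2399 + (½)*(1/34))/(1275 + (940/9 - 2444/9)) = (2399 + 1/68)/(1275 - 1504/9) = 163133/(68*(9971/9)) = (163133/68)*(9/9971) = 1468197/678028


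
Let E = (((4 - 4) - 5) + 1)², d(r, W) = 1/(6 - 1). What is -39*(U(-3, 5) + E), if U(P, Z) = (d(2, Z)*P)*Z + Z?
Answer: -702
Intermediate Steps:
d(r, W) = ⅕ (d(r, W) = 1/5 = ⅕)
E = 16 (E = ((0 - 5) + 1)² = (-5 + 1)² = (-4)² = 16)
U(P, Z) = Z + P*Z/5 (U(P, Z) = (P/5)*Z + Z = P*Z/5 + Z = Z + P*Z/5)
-39*(U(-3, 5) + E) = -39*((⅕)*5*(5 - 3) + 16) = -39*((⅕)*5*2 + 16) = -39*(2 + 16) = -39*18 = -702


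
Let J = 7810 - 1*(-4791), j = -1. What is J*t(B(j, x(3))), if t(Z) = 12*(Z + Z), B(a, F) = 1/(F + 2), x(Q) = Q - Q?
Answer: 151212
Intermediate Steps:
x(Q) = 0
B(a, F) = 1/(2 + F)
J = 12601 (J = 7810 + 4791 = 12601)
t(Z) = 24*Z (t(Z) = 12*(2*Z) = 24*Z)
J*t(B(j, x(3))) = 12601*(24/(2 + 0)) = 12601*(24/2) = 12601*(24*(1/2)) = 12601*12 = 151212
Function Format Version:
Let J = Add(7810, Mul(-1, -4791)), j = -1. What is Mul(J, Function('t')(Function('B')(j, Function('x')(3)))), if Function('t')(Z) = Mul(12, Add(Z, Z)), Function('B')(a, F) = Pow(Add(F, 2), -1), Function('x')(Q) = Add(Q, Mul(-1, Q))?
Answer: 151212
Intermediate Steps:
Function('x')(Q) = 0
Function('B')(a, F) = Pow(Add(2, F), -1)
J = 12601 (J = Add(7810, 4791) = 12601)
Function('t')(Z) = Mul(24, Z) (Function('t')(Z) = Mul(12, Mul(2, Z)) = Mul(24, Z))
Mul(J, Function('t')(Function('B')(j, Function('x')(3)))) = Mul(12601, Mul(24, Pow(Add(2, 0), -1))) = Mul(12601, Mul(24, Pow(2, -1))) = Mul(12601, Mul(24, Rational(1, 2))) = Mul(12601, 12) = 151212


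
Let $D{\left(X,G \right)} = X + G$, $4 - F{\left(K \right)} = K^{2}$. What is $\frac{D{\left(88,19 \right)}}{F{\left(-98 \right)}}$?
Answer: $- \frac{107}{9600} \approx -0.011146$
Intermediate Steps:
$F{\left(K \right)} = 4 - K^{2}$
$D{\left(X,G \right)} = G + X$
$\frac{D{\left(88,19 \right)}}{F{\left(-98 \right)}} = \frac{19 + 88}{4 - \left(-98\right)^{2}} = \frac{107}{4 - 9604} = \frac{107}{-9600} = 107 \left(- \frac{1}{9600}\right) = - \frac{107}{9600}$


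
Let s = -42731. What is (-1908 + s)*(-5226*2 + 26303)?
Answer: -707572789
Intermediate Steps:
(-1908 + s)*(-5226*2 + 26303) = (-1908 - 42731)*(-5226*2 + 26303) = -44639*(-10452 + 26303) = -44639*15851 = -707572789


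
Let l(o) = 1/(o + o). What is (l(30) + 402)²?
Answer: 581822641/3600 ≈ 1.6162e+5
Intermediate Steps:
l(o) = 1/(2*o)
(l(30) + 402)² = ((½)/30 + 402)² = ((½)*(1/30) + 402)² = (1/60 + 402)² = (24121/60)² = 581822641/3600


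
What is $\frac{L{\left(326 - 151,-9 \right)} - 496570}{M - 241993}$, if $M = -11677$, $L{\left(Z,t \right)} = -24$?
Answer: $\frac{248297}{126835} \approx 1.9576$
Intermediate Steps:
$\frac{L{\left(326 - 151,-9 \right)} - 496570}{M - 241993} = \frac{-24 - 496570}{-11677 - 241993} = - \frac{496594}{-253670} = \left(-496594\right) \left(- \frac{1}{253670}\right) = \frac{248297}{126835}$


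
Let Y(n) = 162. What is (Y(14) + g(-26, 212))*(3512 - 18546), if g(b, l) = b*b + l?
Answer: -15785700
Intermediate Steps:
g(b, l) = l + b² (g(b, l) = b² + l = l + b²)
(Y(14) + g(-26, 212))*(3512 - 18546) = (162 + (212 + (-26)²))*(3512 - 18546) = (162 + (212 + 676))*(-15034) = (162 + 888)*(-15034) = 1050*(-15034) = -15785700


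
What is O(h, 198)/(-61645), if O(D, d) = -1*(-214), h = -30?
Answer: -214/61645 ≈ -0.0034715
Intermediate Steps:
O(D, d) = 214
O(h, 198)/(-61645) = 214/(-61645) = 214*(-1/61645) = -214/61645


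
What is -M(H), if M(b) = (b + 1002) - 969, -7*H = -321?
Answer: -552/7 ≈ -78.857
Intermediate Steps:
H = 321/7 (H = -1/7*(-321) = 321/7 ≈ 45.857)
M(b) = 33 + b (M(b) = (1002 + b) - 969 = 33 + b)
-M(H) = -(33 + 321/7) = -1*552/7 = -552/7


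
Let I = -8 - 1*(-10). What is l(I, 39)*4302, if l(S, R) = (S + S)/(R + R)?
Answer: 2868/13 ≈ 220.62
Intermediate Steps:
I = 2 (I = -8 + 10 = 2)
l(S, R) = S/R (l(S, R) = (2*S)/((2*R)) = (2*S)*(1/(2*R)) = S/R)
l(I, 39)*4302 = (2/39)*4302 = 2868/13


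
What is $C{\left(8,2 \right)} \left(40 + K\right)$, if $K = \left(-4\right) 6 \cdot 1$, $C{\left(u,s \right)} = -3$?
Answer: $-48$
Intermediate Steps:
$K = -24$ ($K = \left(-24\right) 1 = -24$)
$C{\left(8,2 \right)} \left(40 + K\right) = - 3 \left(40 - 24\right) = \left(-3\right) 16 = -48$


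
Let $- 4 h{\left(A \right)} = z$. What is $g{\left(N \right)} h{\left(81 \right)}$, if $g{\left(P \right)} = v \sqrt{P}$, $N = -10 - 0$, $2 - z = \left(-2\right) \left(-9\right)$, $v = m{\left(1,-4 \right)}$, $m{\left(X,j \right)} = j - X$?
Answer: $- 20 i \sqrt{10} \approx - 63.246 i$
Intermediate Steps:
$v = -5$ ($v = -4 - 1 = -5$)
$z = -16$ ($z = 2 - \left(-2\right) \left(-9\right) = 2 - 18 = -16$)
$h{\left(A \right)} = 4$ ($h{\left(A \right)} = \left(- \frac{1}{4}\right) \left(-16\right) = 4$)
$N = -10$ ($N = -10 + 0 = -10$)
$g{\left(P \right)} = - 5 \sqrt{P}$
$g{\left(N \right)} h{\left(81 \right)} = - 5 \sqrt{-10} \cdot 4 = - 5 i \sqrt{10} \cdot 4 = - 20 i \sqrt{10}$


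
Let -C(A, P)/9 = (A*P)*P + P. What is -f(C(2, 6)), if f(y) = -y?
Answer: -702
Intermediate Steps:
C(A, P) = -9*P - 9*A*P² (C(A, P) = -9*((A*P)*P + P) = -9*(A*P² + P) = -9*(P + A*P²) = -9*P - 9*A*P²)
-f(C(2, 6)) = -(-1)*(-9*6*(1 + 2*6)) = -(-1)*(-9*6*(1 + 12)) = -(-1)*(-9*6*13) = -(-1)*(-702) = -1*702 = -702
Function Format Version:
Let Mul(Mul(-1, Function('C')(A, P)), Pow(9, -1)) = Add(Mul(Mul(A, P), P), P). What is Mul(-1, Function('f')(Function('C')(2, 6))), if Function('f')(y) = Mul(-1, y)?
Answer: -702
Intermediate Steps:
Function('C')(A, P) = Add(Mul(-9, P), Mul(-9, A, Pow(P, 2))) (Function('C')(A, P) = Mul(-9, Add(Mul(Mul(A, P), P), P)) = Mul(-9, Add(Mul(A, Pow(P, 2)), P)) = Mul(-9, Add(P, Mul(A, Pow(P, 2)))) = Add(Mul(-9, P), Mul(-9, A, Pow(P, 2))))
Mul(-1, Function('f')(Function('C')(2, 6))) = Mul(-1, Mul(-1, Mul(-9, 6, Add(1, Mul(2, 6))))) = Mul(-1, Mul(-1, Mul(-9, 6, Add(1, 12)))) = Mul(-1, Mul(-1, Mul(-9, 6, 13))) = Mul(-1, Mul(-1, -702)) = Mul(-1, 702) = -702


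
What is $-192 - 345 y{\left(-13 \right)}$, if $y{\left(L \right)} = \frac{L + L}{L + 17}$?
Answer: $\frac{4101}{2} \approx 2050.5$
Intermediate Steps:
$y{\left(L \right)} = \frac{2 L}{17 + L}$
$-192 - 345 y{\left(-13 \right)} = -192 - 345 \cdot 2 \left(-13\right) \frac{1}{17 - 13} = -192 - 345 \cdot 2 \left(-13\right) \frac{1}{4} = -192 - - \frac{4485}{2} = -192 + \frac{4485}{2} = \frac{4101}{2}$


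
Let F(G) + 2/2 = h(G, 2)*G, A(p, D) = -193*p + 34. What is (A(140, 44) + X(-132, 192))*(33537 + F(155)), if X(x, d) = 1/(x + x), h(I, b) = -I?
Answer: -67759264855/264 ≈ -2.5666e+8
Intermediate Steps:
X(x, d) = 1/(2*x)
A(p, D) = 34 - 193*p
F(G) = -1 - G² (F(G) = -1 + (-G)*G = -1 - G²)
(A(140, 44) + X(-132, 192))*(33537 + F(155)) = ((34 - 193*140) + (½)/(-132))*(33537 + (-1 - 1*155²)) = ((34 - 27020) + (½)*(-1/132))*(33537 + (-1 - 1*24025)) = (-26986 - 1/264)*(33537 + (-1 - 24025)) = -7124305*(33537 - 24026)/264 = -7124305/264*9511 = -67759264855/264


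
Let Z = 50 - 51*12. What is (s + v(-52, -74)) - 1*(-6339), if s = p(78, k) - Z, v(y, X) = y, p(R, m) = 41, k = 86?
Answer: 6890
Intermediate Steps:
Z = -562 (Z = 50 - 612 = -562)
s = 603 (s = 41 - 1*(-562) = 41 + 562 = 603)
(s + v(-52, -74)) - 1*(-6339) = (603 - 52) - 1*(-6339) = 551 + 6339 = 6890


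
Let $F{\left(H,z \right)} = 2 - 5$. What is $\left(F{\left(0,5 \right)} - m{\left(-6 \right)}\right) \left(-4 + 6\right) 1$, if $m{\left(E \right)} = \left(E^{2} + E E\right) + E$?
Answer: $-138$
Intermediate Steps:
$F{\left(H,z \right)} = -3$
$m{\left(E \right)} = E + 2 E^{2}$ ($m{\left(E \right)} = \left(E^{2} + E^{2}\right) + E = 2 E^{2} + E = E + 2 E^{2}$)
$\left(F{\left(0,5 \right)} - m{\left(-6 \right)}\right) \left(-4 + 6\right) 1 = \left(-3 - - 6 \left(1 + 2 \left(-6\right)\right)\right) \left(-4 + 6\right) 1 = \left(-3 - - 6 \left(1 - 12\right)\right) 2 \cdot 1 = \left(-3 - \left(-6\right) \left(-11\right)\right) 2 = \left(-3 - 66\right) 2 = \left(-69\right) 2 = -138$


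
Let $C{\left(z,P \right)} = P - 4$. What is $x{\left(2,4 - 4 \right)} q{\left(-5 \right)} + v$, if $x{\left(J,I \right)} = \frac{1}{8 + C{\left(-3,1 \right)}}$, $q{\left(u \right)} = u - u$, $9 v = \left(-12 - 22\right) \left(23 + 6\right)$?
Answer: $- \frac{986}{9} \approx -109.56$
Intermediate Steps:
$C{\left(z,P \right)} = -4 + P$
$v = - \frac{986}{9}$ ($v = \frac{\left(-12 - 22\right) \left(23 + 6\right)}{9} = \frac{\left(-34\right) 29}{9} = \frac{1}{9} \left(-986\right) = - \frac{986}{9} \approx -109.56$)
$q{\left(u \right)} = 0$
$x{\left(J,I \right)} = \frac{1}{5}$ ($x{\left(J,I \right)} = \frac{1}{8 + \left(-4 + 1\right)} = \frac{1}{8 - 3} = \frac{1}{5}$)
$x{\left(2,4 - 4 \right)} q{\left(-5 \right)} + v = \frac{1}{5} \cdot 0 - \frac{986}{9} = 0 - \frac{986}{9} = - \frac{986}{9}$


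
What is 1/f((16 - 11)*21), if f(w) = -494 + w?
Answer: -1/389 ≈ -0.0025707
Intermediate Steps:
1/f((16 - 11)*21) = 1/(-494 + (16 - 11)*21) = 1/(-494 + 5*21) = 1/(-494 + 105) = 1/(-389) = -1/389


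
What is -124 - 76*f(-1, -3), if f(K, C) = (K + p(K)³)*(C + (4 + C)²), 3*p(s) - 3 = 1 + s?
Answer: -124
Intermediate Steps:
p(s) = 4/3 + s/3 (p(s) = 1 + (1 + s)/3 = 1 + (⅓ + s/3) = 4/3 + s/3)
f(K, C) = (C + (4 + C)²)*(K + (4/3 + K/3)³) (f(K, C) = (K + (4/3 + K/3)³)*(C + (4 + C)²) = (C + (4 + C)²)*(K + (4/3 + K/3)³))
-124 - 76*f(-1, -3) = -124 - 76*(-3*(-1) - (4 - 3)² + (1/27)*(-3)*(4 - 1)³ + (4 - 3)²*(4 - 1)³/27) = -124 - 76*(3 - 1*1² + (1/27)*(-3)*3³ + (1/27)*1²*3³) = -124 - 76*(3 - 1*1 + (1/27)*(-3)*27 + (1/27)*1*27) = -124 - 76*(3 - 1 - 3 + 1) = -124 - 76*0 = -124 + 0 = -124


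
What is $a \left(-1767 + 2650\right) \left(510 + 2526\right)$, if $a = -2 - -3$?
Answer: $2680788$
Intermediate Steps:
$a = 1$ ($a = -2 + 3 = 1$)
$a \left(-1767 + 2650\right) \left(510 + 2526\right) = 1 \left(-1767 + 2650\right) \left(510 + 2526\right) = 1 \cdot 883 \cdot 3036 = 1 \cdot 2680788 = 2680788$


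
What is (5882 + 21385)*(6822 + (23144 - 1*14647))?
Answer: 417703173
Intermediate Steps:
(5882 + 21385)*(6822 + (23144 - 1*14647)) = 27267*(6822 + (23144 - 14647)) = 27267*(6822 + 8497) = 27267*15319 = 417703173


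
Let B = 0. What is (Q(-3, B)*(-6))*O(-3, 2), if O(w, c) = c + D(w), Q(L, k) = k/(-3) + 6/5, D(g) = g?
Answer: 36/5 ≈ 7.2000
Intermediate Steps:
Q(L, k) = 6/5 - k/3 (Q(L, k) = k*(-⅓) + 6*(⅕) = -k/3 + 6/5 = 6/5 - k/3)
O(w, c) = c + w
(Q(-3, B)*(-6))*O(-3, 2) = ((6/5 - ⅓*0)*(-6))*(2 - 3) = ((6/5 + 0)*(-6))*(-1) = ((6/5)*(-6))*(-1) = -36/5*(-1) = 36/5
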